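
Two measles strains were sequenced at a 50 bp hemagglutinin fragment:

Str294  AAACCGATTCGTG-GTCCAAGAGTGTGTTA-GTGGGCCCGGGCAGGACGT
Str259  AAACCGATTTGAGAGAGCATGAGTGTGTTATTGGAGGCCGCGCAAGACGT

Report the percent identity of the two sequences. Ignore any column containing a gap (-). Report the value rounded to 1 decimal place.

Excluding the 2 gap columns leaves 48 comparable sites.
Mismatches occur at site 10 (C→T), site 12 (T→A), site 16 (T→A), site 17 (C→G), site 20 (A→T), site 32 (G→T), site 33 (T→G), site 35 (G→A), site 37 (C→G), site 41 (G→C), site 45 (G→A).
37 of the 48 comparable sites match, so the percent identity is 37/48 × 100 = 77.1%.

77.1%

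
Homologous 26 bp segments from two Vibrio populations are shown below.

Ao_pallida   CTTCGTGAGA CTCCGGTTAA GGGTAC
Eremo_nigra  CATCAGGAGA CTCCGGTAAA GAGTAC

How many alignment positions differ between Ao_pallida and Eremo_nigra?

5

Mismatches occur at site 2 (T/A), site 5 (G/A), site 6 (T/G), site 18 (T/A), site 22 (G/A).
That gives 5 mismatches out of 26 aligned sites, so the Hamming distance is 5.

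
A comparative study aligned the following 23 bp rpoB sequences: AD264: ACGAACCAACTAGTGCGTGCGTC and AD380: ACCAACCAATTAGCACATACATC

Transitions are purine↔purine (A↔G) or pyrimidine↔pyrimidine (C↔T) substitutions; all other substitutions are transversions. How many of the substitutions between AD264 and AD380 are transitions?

The sequences differ at positions 3 (G/C, transversion), 10 (C/T, transition), 14 (T/C, transition), 15 (G/A, transition), 17 (G/A, transition), 19 (G/A, transition), 21 (G/A, transition).
Of the 7 differences, 6 transitions and 1 transversion, so the answer is 6.

6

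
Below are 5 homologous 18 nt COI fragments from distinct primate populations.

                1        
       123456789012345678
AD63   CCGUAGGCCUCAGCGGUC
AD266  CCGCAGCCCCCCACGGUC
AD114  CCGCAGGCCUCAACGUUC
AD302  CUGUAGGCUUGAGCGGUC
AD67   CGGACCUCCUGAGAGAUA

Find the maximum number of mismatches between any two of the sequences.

12

Pairwise Hamming distances:
  AD63 vs AD266: 5
  AD63 vs AD114: 3
  AD63 vs AD302: 3
  AD63 vs AD67: 9
  AD266 vs AD114: 4
  AD266 vs AD302: 8
  AD266 vs AD67: 12
  AD114 vs AD302: 6
  AD114 vs AD67: 10
  AD302 vs AD67: 9
The largest is 12, between AD266 and AD67.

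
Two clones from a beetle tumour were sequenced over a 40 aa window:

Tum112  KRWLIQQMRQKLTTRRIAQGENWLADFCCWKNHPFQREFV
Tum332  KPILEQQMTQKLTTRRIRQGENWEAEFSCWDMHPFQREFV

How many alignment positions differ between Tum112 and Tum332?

Differing sites — 2:R/P; 3:W/I; 5:I/E; 9:R/T; 18:A/R; 24:L/E; 26:D/E; 28:C/S; 31:K/D; 32:N/M.
That gives 10 mismatches out of 40 aligned sites, so the Hamming distance is 10.

10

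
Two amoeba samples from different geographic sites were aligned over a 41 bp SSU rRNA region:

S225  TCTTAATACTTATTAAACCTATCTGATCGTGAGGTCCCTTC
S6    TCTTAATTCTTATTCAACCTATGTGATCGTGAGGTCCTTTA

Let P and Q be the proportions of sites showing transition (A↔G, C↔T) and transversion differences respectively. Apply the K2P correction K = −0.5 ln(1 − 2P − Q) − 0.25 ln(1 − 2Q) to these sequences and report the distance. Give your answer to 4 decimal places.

Differing sites — 8:A/T (Tv); 15:A/C (Tv); 23:C/G (Tv); 38:C/T (Ti); 41:C/A (Tv).
Of the 5 differences, 1 transition and 4 transversions over 41 sites: P = 1/41 = 0.024390, Q = 4/41 = 0.097561.
d = −0.5·ln(0.853659) − 0.25·ln(0.804878) = −0.5·(-0.158223) − 0.25·(-0.217065) = 0.1334.

0.1334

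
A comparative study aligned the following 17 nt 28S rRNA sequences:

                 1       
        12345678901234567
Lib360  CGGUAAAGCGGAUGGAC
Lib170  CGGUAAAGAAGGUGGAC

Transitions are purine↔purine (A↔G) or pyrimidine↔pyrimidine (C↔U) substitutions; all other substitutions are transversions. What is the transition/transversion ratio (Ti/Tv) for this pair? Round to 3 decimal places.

Mismatches occur at site 9 (C↔A, transversion), site 10 (G↔A, transition), site 12 (A↔G, transition).
Of the 3 differences, 2 transitions and 1 transversion, so Ti/Tv = 2/1 = 2.000.

2.000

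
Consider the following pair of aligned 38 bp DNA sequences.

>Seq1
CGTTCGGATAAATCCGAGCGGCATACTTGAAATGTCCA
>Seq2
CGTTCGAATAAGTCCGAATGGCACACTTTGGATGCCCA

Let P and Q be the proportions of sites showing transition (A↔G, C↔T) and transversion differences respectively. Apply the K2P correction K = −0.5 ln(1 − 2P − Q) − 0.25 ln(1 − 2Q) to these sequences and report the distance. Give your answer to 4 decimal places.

Mismatches occur at site 7 (G→A, transition), site 12 (A→G, transition), site 18 (G→A, transition), site 19 (C→T, transition), site 24 (T→C, transition), site 29 (G→T, transversion), site 30 (A→G, transition), site 31 (A→G, transition), site 35 (T→C, transition).
Of the 9 differences, 8 transitions and 1 transversion over 38 sites: P = 8/38 = 0.210526, Q = 1/38 = 0.026316.
d = −0.5·ln(0.552632) − 0.25·ln(0.947368) = −0.5·(-0.593063) − 0.25·(-0.054068) = 0.3100.

0.3100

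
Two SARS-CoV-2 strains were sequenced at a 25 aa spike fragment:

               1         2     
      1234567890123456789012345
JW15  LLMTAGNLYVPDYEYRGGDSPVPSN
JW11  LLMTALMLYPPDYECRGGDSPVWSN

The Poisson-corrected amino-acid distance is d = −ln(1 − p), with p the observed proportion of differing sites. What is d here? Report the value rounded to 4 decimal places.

0.2231

Differing sites — 6:G/L; 7:N/M; 10:V/P; 15:Y/C; 23:P/W.
p = 5/25 = 0.200000.
d = −ln(1 − 0.200000) = −ln(0.800000) = 0.2231.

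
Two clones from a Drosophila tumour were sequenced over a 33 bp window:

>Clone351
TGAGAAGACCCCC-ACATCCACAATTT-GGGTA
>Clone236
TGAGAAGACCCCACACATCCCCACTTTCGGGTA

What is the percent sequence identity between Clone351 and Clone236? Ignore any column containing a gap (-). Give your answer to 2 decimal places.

Excluding the 2 gap columns leaves 31 comparable sites.
Mismatches occur at site 13 (C/A), site 21 (A/C), site 24 (A/C).
28 of the 31 comparable sites match, so the percent identity is 28/31 × 100 = 90.32%.

90.32%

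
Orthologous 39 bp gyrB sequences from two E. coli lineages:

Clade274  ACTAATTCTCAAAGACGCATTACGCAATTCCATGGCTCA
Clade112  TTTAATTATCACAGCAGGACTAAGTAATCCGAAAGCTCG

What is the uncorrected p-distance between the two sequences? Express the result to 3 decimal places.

0.385

Mismatches occur at site 1 (A↔T), site 2 (C↔T), site 8 (C↔A), site 12 (A↔C), site 15 (A↔C), site 16 (C↔A), site 18 (C↔G), site 20 (T↔C), site 23 (C↔A), site 25 (C↔T), site 29 (T↔C), site 31 (C↔G), site 33 (T↔A), site 34 (G↔A), site 39 (A↔G).
There are 15 differences over 39 sites, so p = 15/39 = 0.385.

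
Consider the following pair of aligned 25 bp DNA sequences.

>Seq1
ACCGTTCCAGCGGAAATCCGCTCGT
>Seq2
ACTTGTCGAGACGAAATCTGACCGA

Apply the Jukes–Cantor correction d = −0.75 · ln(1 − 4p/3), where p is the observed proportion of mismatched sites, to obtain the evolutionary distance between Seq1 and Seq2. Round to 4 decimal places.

Differing sites — 3:C/T; 4:G/T; 5:T/G; 8:C/G; 11:C/A; 12:G/C; 19:C/T; 21:C/A; 22:T/C; 25:T/A.
p = 10/25 = 0.400000.
d = −0.75 · ln(1 − (4/3)·0.400000) = −0.75 · ln(0.466667) = −0.75 · (-0.762139) = 0.5716.

0.5716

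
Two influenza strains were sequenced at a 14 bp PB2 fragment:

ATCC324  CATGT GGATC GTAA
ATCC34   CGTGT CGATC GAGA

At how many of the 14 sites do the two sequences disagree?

Mismatches occur at site 2 (A→G), site 6 (G→C), site 12 (T→A), site 13 (A→G).
That gives 4 mismatches out of 14 aligned sites, so the Hamming distance is 4.

4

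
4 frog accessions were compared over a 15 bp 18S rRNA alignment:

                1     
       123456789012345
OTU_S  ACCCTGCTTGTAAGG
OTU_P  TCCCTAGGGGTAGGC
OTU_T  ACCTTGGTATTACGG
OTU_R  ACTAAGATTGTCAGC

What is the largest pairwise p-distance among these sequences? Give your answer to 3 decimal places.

Pairwise Hamming distances:
  OTU_S vs OTU_P: 7
  OTU_S vs OTU_T: 5
  OTU_S vs OTU_R: 6
  OTU_P vs OTU_T: 8
  OTU_P vs OTU_R: 10
  OTU_T vs OTU_R: 9
The largest is 10 mismatches, between OTU_P and OTU_R; p = 10/15 = 0.667.

0.667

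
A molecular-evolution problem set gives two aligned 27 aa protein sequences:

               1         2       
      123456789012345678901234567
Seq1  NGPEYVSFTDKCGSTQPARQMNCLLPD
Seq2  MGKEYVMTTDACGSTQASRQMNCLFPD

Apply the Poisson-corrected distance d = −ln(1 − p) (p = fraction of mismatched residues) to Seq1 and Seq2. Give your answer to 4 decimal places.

0.3514

Differing sites — 1:N/M; 3:P/K; 7:S/M; 8:F/T; 11:K/A; 17:P/A; 18:A/S; 25:L/F.
p = 8/27 = 0.296296.
d = −ln(1 − 0.296296) = −ln(0.703704) = 0.3514.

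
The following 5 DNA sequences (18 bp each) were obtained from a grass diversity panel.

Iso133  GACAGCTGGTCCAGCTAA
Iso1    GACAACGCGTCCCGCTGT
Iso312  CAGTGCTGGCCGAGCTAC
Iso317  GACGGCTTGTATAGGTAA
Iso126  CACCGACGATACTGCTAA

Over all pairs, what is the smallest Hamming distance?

5

Pairwise Hamming distances:
  Iso133 vs Iso1: 6
  Iso133 vs Iso312: 6
  Iso133 vs Iso317: 5
  Iso133 vs Iso126: 7
  Iso1 vs Iso312: 11
  Iso1 vs Iso317: 10
  Iso1 vs Iso126: 11
  Iso312 vs Iso317: 9
  Iso312 vs Iso126: 10
  Iso317 vs Iso126: 9
The smallest is 5, between Iso133 and Iso317.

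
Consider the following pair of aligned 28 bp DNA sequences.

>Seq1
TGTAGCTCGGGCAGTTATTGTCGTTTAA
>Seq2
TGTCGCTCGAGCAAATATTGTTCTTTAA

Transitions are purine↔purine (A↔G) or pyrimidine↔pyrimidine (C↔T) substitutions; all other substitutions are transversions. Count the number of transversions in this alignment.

3

The sequences differ at positions 4 (A/C, transversion), 10 (G/A, transition), 14 (G/A, transition), 15 (T/A, transversion), 22 (C/T, transition), 23 (G/C, transversion).
Of the 6 differences, 3 transitions and 3 transversions, so the answer is 3.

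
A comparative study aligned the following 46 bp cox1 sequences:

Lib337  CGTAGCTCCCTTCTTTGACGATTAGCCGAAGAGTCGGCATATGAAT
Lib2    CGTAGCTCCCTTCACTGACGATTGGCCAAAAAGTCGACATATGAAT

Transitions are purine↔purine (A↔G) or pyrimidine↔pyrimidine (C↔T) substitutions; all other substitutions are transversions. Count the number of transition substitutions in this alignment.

The sequences differ at positions 14 (T/A, transversion), 15 (T/C, transition), 24 (A/G, transition), 28 (G/A, transition), 31 (G/A, transition), 37 (G/A, transition).
Of the 6 differences, 5 transitions and 1 transversion, so the answer is 5.

5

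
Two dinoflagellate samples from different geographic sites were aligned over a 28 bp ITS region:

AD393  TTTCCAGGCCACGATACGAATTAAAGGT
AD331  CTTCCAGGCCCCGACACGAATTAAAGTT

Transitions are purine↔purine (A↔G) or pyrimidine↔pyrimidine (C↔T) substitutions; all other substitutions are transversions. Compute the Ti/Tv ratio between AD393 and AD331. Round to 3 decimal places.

1.000

Mismatches occur at site 1 (T↔C, transition), site 11 (A↔C, transversion), site 15 (T↔C, transition), site 27 (G↔T, transversion).
Of the 4 differences, 2 transitions and 2 transversions, so Ti/Tv = 2/2 = 1.000.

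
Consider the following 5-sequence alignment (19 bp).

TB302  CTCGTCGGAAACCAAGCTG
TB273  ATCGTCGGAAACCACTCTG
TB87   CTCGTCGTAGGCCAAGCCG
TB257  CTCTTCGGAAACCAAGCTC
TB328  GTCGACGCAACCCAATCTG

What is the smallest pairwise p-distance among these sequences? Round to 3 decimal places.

Pairwise Hamming distances:
  TB302 vs TB273: 3
  TB302 vs TB87: 4
  TB302 vs TB257: 2
  TB302 vs TB328: 5
  TB273 vs TB87: 7
  TB273 vs TB257: 5
  TB273 vs TB328: 5
  TB87 vs TB257: 6
  TB87 vs TB328: 7
  TB257 vs TB328: 7
The smallest is 2 mismatches, between TB302 and TB257; p = 2/19 = 0.105.

0.105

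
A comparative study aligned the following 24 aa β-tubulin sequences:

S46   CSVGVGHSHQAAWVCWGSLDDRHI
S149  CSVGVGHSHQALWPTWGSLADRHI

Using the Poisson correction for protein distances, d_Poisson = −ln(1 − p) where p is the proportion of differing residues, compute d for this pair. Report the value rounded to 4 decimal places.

0.1823

Differing sites — 12:A/L; 14:V/P; 15:C/T; 20:D/A.
p = 4/24 = 0.166667.
d = −ln(1 − 0.166667) = −ln(0.833333) = 0.1823.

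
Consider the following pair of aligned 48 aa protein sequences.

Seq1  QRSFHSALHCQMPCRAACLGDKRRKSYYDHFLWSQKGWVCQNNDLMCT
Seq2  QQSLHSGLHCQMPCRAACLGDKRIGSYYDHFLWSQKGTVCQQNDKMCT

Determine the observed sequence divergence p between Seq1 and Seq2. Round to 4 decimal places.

0.1667

Differing sites — 2:R/Q; 4:F/L; 7:A/G; 24:R/I; 25:K/G; 38:W/T; 42:N/Q; 45:L/K.
There are 8 differences over 48 sites, so p = 8/48 = 0.1667.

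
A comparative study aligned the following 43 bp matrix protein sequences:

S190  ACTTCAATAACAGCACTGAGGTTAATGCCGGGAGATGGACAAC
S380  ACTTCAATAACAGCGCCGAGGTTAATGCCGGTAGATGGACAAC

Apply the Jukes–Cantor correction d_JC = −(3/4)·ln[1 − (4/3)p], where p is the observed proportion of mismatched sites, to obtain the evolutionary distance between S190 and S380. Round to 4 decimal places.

0.0732

Mismatches occur at site 15 (A/G), site 17 (T/C), site 32 (G/T).
p = 3/43 = 0.069767.
d = −0.75 · ln(1 − (4/3)·0.069767) = −0.75 · ln(0.906977) = −0.75 · (-0.097638) = 0.0732.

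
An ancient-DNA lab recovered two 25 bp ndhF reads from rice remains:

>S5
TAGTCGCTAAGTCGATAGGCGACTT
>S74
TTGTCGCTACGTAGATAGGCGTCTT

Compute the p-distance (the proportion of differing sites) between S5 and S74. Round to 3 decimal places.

The sequences differ at positions 2 (A/T), 10 (A/C), 13 (C/A), 22 (A/T).
There are 4 differences over 25 sites, so p = 4/25 = 0.160.

0.160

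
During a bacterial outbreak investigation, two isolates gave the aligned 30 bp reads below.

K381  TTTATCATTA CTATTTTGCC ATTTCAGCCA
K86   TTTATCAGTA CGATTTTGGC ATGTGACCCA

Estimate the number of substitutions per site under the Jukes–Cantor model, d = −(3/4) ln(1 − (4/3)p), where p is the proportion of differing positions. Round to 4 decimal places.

0.2326

Differing sites — 8:T/G; 12:T/G; 19:C/G; 23:T/G; 25:C/G; 27:G/C.
p = 6/30 = 0.200000.
d = −0.75 · ln(1 − (4/3)·0.200000) = −0.75 · ln(0.733333) = −0.75 · (-0.310155) = 0.2326.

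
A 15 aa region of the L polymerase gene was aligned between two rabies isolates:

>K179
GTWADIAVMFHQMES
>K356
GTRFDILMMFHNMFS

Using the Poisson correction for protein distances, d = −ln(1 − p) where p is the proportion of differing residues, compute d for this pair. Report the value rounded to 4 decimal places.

0.5108

The sequences differ at positions 3 (W/R), 4 (A/F), 7 (A/L), 8 (V/M), 12 (Q/N), 14 (E/F).
p = 6/15 = 0.400000.
d = −ln(1 − 0.400000) = −ln(0.600000) = 0.5108.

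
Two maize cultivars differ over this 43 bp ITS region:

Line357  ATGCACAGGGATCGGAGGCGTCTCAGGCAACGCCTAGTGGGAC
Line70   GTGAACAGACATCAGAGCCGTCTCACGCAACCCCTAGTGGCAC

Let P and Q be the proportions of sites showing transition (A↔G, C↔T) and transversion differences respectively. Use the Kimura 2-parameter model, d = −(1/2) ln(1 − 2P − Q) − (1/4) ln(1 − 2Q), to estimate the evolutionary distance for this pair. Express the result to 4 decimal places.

Mismatches occur at site 1 (A→G, transition), site 4 (C→A, transversion), site 9 (G→A, transition), site 10 (G→C, transversion), site 14 (G→A, transition), site 18 (G→C, transversion), site 26 (G→C, transversion), site 32 (G→C, transversion), site 41 (G→C, transversion).
Of the 9 differences, 3 transitions and 6 transversions over 43 sites: P = 3/43 = 0.069767, Q = 6/43 = 0.139535.
d = −0.5·ln(0.720931) − 0.25·ln(0.720930) = −0.5·(-0.327212) − 0.25·(-0.327213) = 0.2454.

0.2454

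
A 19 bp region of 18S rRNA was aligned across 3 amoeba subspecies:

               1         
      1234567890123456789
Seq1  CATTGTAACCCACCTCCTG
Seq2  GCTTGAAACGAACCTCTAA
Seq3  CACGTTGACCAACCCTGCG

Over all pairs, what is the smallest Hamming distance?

Pairwise Hamming distances:
  Seq1 vs Seq2: 8
  Seq1 vs Seq3: 9
  Seq2 vs Seq3: 13
The smallest is 8, between Seq1 and Seq2.

8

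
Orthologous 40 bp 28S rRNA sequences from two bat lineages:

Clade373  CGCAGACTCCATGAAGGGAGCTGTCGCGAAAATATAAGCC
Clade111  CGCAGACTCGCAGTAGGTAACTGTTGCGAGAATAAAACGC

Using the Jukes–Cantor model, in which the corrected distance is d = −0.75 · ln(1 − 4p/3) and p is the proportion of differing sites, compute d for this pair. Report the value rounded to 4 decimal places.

0.3426

The sequences differ at positions 10 (C/G), 11 (A/C), 12 (T/A), 14 (A/T), 18 (G/T), 20 (G/A), 25 (C/T), 30 (A/G), 35 (T/A), 38 (G/C), 39 (C/G).
p = 11/40 = 0.275000.
d = −0.75 · ln(1 − (4/3)·0.275000) = −0.75 · ln(0.633333) = −0.75 · (-0.456759) = 0.3426.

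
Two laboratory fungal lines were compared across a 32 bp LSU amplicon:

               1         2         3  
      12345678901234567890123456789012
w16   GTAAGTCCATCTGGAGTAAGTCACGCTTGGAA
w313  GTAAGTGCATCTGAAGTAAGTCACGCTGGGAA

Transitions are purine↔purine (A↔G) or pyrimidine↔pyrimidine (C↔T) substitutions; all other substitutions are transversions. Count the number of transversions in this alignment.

2

Mismatches occur at site 7 (C↔G, transversion), site 14 (G↔A, transition), site 28 (T↔G, transversion).
Of the 3 differences, 1 transition and 2 transversions, so the answer is 2.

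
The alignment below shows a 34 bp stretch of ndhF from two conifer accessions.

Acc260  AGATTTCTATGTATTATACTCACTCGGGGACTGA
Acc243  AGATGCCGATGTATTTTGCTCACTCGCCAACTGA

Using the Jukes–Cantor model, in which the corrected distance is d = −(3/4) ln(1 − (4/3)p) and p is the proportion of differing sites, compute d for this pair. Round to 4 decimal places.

Mismatches occur at site 5 (T→G), site 6 (T→C), site 8 (T→G), site 16 (A→T), site 18 (A→G), site 27 (G→C), site 28 (G→C), site 29 (G→A).
p = 8/34 = 0.235294.
d = −0.75 · ln(1 − (4/3)·0.235294) = −0.75 · ln(0.686275) = −0.75 · (-0.376477) = 0.2824.

0.2824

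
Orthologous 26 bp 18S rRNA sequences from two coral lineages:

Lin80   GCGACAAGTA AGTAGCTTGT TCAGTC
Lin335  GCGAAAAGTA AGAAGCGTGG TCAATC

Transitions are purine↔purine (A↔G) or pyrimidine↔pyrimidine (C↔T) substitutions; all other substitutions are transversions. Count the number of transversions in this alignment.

4

Mismatches occur at site 5 (C↔A, transversion), site 13 (T↔A, transversion), site 17 (T↔G, transversion), site 20 (T↔G, transversion), site 24 (G↔A, transition).
Of the 5 differences, 1 transition and 4 transversions, so the answer is 4.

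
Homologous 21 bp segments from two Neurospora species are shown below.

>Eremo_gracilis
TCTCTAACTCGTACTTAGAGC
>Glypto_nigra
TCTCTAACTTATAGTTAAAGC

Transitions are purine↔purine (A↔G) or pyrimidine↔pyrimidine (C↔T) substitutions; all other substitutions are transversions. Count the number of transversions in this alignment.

The sequences differ at positions 10 (C/T, transition), 11 (G/A, transition), 14 (C/G, transversion), 18 (G/A, transition).
Of the 4 differences, 3 transitions and 1 transversion, so the answer is 1.

1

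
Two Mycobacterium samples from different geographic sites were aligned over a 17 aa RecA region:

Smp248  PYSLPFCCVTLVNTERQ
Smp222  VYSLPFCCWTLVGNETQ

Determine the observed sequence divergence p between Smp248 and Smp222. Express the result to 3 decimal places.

Differing sites — 1:P/V; 9:V/W; 13:N/G; 14:T/N; 16:R/T.
There are 5 differences over 17 sites, so p = 5/17 = 0.294.

0.294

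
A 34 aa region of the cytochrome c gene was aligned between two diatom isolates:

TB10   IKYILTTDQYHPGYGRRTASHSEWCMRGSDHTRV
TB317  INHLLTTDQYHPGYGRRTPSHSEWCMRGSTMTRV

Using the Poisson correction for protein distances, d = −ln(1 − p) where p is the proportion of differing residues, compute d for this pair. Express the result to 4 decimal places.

0.1942

Mismatches occur at site 2 (K/N), site 3 (Y/H), site 4 (I/L), site 19 (A/P), site 30 (D/T), site 31 (H/M).
p = 6/34 = 0.176471.
d = −ln(1 − 0.176471) = −ln(0.823529) = 0.1942.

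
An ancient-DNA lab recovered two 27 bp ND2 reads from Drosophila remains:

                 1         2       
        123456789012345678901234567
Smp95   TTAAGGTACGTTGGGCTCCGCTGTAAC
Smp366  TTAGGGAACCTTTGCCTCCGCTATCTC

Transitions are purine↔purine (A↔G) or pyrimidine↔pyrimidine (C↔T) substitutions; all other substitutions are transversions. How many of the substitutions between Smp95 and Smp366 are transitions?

2

Mismatches occur at site 4 (A→G, transition), site 7 (T→A, transversion), site 10 (G→C, transversion), site 13 (G→T, transversion), site 15 (G→C, transversion), site 23 (G→A, transition), site 25 (A→C, transversion), site 26 (A→T, transversion).
Of the 8 differences, 2 transitions and 6 transversions, so the answer is 2.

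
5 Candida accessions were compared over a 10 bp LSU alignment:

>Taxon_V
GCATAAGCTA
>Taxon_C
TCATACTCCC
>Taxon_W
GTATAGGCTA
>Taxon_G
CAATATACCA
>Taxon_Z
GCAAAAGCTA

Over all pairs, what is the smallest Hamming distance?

1

Pairwise Hamming distances:
  Taxon_V vs Taxon_C: 5
  Taxon_V vs Taxon_W: 2
  Taxon_V vs Taxon_G: 5
  Taxon_V vs Taxon_Z: 1
  Taxon_C vs Taxon_W: 6
  Taxon_C vs Taxon_G: 5
  Taxon_C vs Taxon_Z: 6
  Taxon_W vs Taxon_G: 5
  Taxon_W vs Taxon_Z: 3
  Taxon_G vs Taxon_Z: 6
The smallest is 1, between Taxon_V and Taxon_Z.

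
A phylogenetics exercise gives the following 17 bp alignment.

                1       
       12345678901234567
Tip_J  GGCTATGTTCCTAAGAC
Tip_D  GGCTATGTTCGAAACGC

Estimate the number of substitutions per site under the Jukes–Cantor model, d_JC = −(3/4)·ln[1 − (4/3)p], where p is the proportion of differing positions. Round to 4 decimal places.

Mismatches occur at site 11 (C→G), site 12 (T→A), site 15 (G→C), site 16 (A→G).
p = 4/17 = 0.235294.
d = −0.75 · ln(1 − (4/3)·0.235294) = −0.75 · ln(0.686275) = −0.75 · (-0.376477) = 0.2824.

0.2824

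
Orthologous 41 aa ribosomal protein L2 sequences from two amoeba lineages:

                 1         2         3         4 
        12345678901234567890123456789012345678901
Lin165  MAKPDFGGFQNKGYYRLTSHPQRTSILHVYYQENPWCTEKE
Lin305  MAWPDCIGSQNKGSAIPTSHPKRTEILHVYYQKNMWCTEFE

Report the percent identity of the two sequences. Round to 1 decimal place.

68.3%

Mismatches occur at site 3 (K→W), site 6 (F→C), site 7 (G→I), site 9 (F→S), site 14 (Y→S), site 15 (Y→A), site 16 (R→I), site 17 (L→P), site 22 (Q→K), site 25 (S→E), site 33 (E→K), site 35 (P→M), site 40 (K→F).
28 of the 41 sites match, so the percent identity is 28/41 × 100 = 68.3%.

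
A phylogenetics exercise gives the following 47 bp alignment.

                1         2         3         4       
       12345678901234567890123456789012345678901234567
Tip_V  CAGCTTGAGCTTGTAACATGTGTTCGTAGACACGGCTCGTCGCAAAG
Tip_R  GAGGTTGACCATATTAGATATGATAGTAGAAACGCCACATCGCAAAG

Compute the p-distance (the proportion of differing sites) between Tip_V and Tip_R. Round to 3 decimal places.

0.298

The sequences differ at positions 1 (C/G), 4 (C/G), 9 (G/C), 11 (T/A), 13 (G/A), 15 (A/T), 17 (C/G), 20 (G/A), 23 (T/A), 25 (C/A), 31 (C/A), 35 (G/C), 37 (T/A), 39 (G/A).
There are 14 differences over 47 sites, so p = 14/47 = 0.298.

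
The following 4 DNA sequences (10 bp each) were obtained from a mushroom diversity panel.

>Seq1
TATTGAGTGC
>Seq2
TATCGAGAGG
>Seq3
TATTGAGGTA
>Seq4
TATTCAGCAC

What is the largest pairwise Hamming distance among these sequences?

Pairwise Hamming distances:
  Seq1 vs Seq2: 3
  Seq1 vs Seq3: 3
  Seq1 vs Seq4: 3
  Seq2 vs Seq3: 4
  Seq2 vs Seq4: 5
  Seq3 vs Seq4: 4
The largest is 5, between Seq2 and Seq4.

5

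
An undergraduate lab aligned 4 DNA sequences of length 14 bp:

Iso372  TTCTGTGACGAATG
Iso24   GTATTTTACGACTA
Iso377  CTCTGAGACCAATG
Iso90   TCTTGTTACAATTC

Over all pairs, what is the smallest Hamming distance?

3

Pairwise Hamming distances:
  Iso372 vs Iso24: 6
  Iso372 vs Iso377: 3
  Iso372 vs Iso90: 6
  Iso24 vs Iso377: 8
  Iso24 vs Iso90: 7
  Iso377 vs Iso90: 8
The smallest is 3, between Iso372 and Iso377.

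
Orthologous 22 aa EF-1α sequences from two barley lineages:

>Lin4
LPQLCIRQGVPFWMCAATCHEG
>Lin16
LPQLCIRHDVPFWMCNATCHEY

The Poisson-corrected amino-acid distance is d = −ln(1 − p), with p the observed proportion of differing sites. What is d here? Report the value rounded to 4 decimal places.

Mismatches occur at site 8 (Q↔H), site 9 (G↔D), site 16 (A↔N), site 22 (G↔Y).
p = 4/22 = 0.181818.
d = −ln(1 − 0.181818) = −ln(0.818182) = 0.2007.

0.2007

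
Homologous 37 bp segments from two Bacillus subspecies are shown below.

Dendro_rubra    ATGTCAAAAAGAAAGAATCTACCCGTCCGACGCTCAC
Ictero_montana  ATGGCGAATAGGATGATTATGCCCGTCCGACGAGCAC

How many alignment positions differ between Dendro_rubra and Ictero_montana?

10

Differing sites — 4:T/G; 6:A/G; 9:A/T; 12:A/G; 14:A/T; 17:A/T; 19:C/A; 21:A/G; 33:C/A; 34:T/G.
That gives 10 mismatches out of 37 aligned sites, so the Hamming distance is 10.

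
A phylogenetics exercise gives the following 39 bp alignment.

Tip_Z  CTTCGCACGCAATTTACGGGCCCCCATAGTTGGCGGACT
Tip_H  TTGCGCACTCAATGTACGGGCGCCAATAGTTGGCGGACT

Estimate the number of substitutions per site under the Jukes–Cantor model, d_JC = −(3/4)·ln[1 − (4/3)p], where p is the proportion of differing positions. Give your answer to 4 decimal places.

Differing sites — 1:C/T; 3:T/G; 9:G/T; 14:T/G; 22:C/G; 25:C/A.
p = 6/39 = 0.153846.
d = −0.75 · ln(1 − (4/3)·0.153846) = −0.75 · ln(0.794872) = −0.75 · (-0.229574) = 0.1722.

0.1722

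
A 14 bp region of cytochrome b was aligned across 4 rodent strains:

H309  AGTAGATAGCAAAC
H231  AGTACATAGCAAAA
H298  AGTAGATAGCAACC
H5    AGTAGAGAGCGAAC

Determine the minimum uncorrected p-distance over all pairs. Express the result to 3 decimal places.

Pairwise Hamming distances:
  H309 vs H231: 2
  H309 vs H298: 1
  H309 vs H5: 2
  H231 vs H298: 3
  H231 vs H5: 4
  H298 vs H5: 3
The smallest is 1 mismatch, between H309 and H298; p = 1/14 = 0.071.

0.071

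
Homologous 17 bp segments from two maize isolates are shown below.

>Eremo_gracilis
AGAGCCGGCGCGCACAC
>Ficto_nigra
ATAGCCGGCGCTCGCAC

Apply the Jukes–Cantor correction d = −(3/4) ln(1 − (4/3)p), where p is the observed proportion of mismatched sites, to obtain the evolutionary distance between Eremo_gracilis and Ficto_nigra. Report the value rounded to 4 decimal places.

Differing sites — 2:G/T; 12:G/T; 14:A/G.
p = 3/17 = 0.176471.
d = −0.75 · ln(1 − (4/3)·0.176471) = −0.75 · ln(0.764705) = −0.75 · (-0.268265) = 0.2012.

0.2012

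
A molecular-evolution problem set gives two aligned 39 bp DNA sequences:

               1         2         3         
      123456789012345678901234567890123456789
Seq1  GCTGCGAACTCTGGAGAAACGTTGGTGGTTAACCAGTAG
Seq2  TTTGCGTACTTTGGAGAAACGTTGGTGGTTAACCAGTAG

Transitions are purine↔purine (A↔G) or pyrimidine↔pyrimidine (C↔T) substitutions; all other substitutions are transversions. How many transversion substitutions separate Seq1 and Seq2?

Differing sites — 1:G/T (Tv); 2:C/T (Ti); 7:A/T (Tv); 11:C/T (Ti).
Of the 4 differences, 2 transitions and 2 transversions, so the answer is 2.

2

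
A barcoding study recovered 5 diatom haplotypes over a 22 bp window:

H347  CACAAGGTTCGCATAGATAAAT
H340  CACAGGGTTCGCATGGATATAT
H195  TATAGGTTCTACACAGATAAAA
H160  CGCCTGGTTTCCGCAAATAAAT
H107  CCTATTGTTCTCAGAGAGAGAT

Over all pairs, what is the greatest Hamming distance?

Pairwise Hamming distances:
  H347 vs H340: 3
  H347 vs H195: 9
  H347 vs H160: 8
  H347 vs H107: 8
  H340 vs H195: 10
  H340 vs H160: 10
  H340 vs H107: 9
  H195 vs H160: 11
  H195 vs H107: 12
  H160 vs H107: 11
The largest is 12, between H195 and H107.

12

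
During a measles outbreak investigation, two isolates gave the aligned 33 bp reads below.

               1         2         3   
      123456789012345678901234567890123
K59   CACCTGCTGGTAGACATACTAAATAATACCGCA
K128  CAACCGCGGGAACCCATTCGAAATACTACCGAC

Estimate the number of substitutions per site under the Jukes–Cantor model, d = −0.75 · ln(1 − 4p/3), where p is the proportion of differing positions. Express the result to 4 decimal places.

Mismatches occur at site 3 (C/A), site 5 (T/C), site 8 (T/G), site 11 (T/A), site 13 (G/C), site 14 (A/C), site 18 (A/T), site 20 (T/G), site 26 (A/C), site 32 (C/A), site 33 (A/C).
p = 11/33 = 0.333333.
d = −0.75 · ln(1 − (4/3)·0.333333) = −0.75 · ln(0.555556) = −0.75 · (-0.587786) = 0.4408.

0.4408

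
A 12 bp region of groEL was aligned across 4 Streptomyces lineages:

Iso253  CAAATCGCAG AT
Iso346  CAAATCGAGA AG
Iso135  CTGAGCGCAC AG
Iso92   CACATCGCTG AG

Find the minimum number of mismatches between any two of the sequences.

Pairwise Hamming distances:
  Iso253 vs Iso346: 4
  Iso253 vs Iso135: 5
  Iso253 vs Iso92: 3
  Iso346 vs Iso135: 6
  Iso346 vs Iso92: 4
  Iso135 vs Iso92: 5
The smallest is 3, between Iso253 and Iso92.

3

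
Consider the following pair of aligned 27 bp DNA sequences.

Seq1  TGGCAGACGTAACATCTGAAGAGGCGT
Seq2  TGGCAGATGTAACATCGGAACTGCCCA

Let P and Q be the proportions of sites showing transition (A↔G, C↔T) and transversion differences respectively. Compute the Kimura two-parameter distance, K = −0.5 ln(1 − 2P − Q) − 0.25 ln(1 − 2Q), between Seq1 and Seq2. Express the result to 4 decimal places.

Mismatches occur at site 8 (C→T, transition), site 17 (T→G, transversion), site 21 (G→C, transversion), site 22 (A→T, transversion), site 24 (G→C, transversion), site 26 (G→C, transversion), site 27 (T→A, transversion).
Of the 7 differences, 1 transition and 6 transversions over 27 sites: P = 1/27 = 0.037037, Q = 6/27 = 0.222222.
d = −0.5·ln(0.703704) − 0.25·ln(0.555556) = −0.5·(-0.351397) − 0.25·(-0.587786) = 0.3226.

0.3226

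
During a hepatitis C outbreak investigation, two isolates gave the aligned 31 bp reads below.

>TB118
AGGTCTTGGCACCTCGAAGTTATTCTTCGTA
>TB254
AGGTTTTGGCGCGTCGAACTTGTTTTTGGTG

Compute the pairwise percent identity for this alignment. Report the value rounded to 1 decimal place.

Mismatches occur at site 5 (C↔T), site 11 (A↔G), site 13 (C↔G), site 19 (G↔C), site 22 (A↔G), site 25 (C↔T), site 28 (C↔G), site 31 (A↔G).
23 of the 31 sites match, so the percent identity is 23/31 × 100 = 74.2%.

74.2%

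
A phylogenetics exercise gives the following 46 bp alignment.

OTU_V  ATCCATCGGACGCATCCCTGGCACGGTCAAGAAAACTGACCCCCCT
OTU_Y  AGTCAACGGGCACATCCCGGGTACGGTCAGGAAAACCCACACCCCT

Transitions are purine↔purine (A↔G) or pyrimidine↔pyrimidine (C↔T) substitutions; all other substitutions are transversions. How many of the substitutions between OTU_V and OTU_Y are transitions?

6

Mismatches occur at site 2 (T→G, transversion), site 3 (C→T, transition), site 6 (T→A, transversion), site 10 (A→G, transition), site 12 (G→A, transition), site 19 (T→G, transversion), site 22 (C→T, transition), site 30 (A→G, transition), site 37 (T→C, transition), site 38 (G→C, transversion), site 41 (C→A, transversion).
Of the 11 differences, 6 transitions and 5 transversions, so the answer is 6.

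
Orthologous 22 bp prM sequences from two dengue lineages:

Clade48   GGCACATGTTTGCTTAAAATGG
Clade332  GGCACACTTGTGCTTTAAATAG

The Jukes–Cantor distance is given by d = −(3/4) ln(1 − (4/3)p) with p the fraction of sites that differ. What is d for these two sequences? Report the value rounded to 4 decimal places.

0.2708

Differing sites — 7:T/C; 8:G/T; 10:T/G; 16:A/T; 21:G/A.
p = 5/22 = 0.227273.
d = −0.75 · ln(1 − (4/3)·0.227273) = −0.75 · ln(0.696969) = −0.75 · (-0.361014) = 0.2708.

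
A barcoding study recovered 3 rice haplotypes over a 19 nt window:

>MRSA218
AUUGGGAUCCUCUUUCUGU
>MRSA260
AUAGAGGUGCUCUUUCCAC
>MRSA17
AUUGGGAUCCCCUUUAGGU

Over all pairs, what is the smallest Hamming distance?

3

Pairwise Hamming distances:
  MRSA218 vs MRSA260: 7
  MRSA218 vs MRSA17: 3
  MRSA260 vs MRSA17: 9
The smallest is 3, between MRSA218 and MRSA17.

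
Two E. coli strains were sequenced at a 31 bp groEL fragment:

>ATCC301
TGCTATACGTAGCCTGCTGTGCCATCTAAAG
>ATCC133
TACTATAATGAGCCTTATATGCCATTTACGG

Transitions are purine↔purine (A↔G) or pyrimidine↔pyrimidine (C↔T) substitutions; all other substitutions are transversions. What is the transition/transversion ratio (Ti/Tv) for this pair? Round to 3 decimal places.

Mismatches occur at site 2 (G↔A, transition), site 8 (C↔A, transversion), site 9 (G↔T, transversion), site 10 (T↔G, transversion), site 16 (G↔T, transversion), site 17 (C↔A, transversion), site 19 (G↔A, transition), site 26 (C↔T, transition), site 29 (A↔C, transversion), site 30 (A↔G, transition).
Of the 10 differences, 4 transitions and 6 transversions, so Ti/Tv = 4/6 = 0.667.

0.667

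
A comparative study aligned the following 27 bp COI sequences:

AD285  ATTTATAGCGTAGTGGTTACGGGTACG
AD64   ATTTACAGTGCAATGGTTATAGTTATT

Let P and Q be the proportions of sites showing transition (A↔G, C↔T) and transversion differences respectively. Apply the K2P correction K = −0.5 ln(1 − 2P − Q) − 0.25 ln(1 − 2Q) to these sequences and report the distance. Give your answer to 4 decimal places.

Mismatches occur at site 6 (T→C, transition), site 9 (C→T, transition), site 11 (T→C, transition), site 13 (G→A, transition), site 20 (C→T, transition), site 21 (G→A, transition), site 23 (G→T, transversion), site 26 (C→T, transition), site 27 (G→T, transversion).
Of the 9 differences, 7 transitions and 2 transversions over 27 sites: P = 7/27 = 0.259259, Q = 2/27 = 0.074074.
d = −0.5·ln(0.407408) − 0.25·ln(0.851852) = −0.5·(-0.897940) − 0.25·(-0.160342) = 0.4891.

0.4891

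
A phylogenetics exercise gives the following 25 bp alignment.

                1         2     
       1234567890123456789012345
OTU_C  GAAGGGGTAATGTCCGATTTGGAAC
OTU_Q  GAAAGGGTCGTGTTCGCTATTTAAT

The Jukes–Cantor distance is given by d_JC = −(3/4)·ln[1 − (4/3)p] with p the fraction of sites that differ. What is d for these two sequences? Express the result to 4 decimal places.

Differing sites — 4:G/A; 9:A/C; 10:A/G; 14:C/T; 17:A/C; 19:T/A; 21:G/T; 22:G/T; 25:C/T.
p = 9/25 = 0.360000.
d = −0.75 · ln(1 − (4/3)·0.360000) = −0.75 · ln(0.520000) = −0.75 · (-0.653926) = 0.4904.

0.4904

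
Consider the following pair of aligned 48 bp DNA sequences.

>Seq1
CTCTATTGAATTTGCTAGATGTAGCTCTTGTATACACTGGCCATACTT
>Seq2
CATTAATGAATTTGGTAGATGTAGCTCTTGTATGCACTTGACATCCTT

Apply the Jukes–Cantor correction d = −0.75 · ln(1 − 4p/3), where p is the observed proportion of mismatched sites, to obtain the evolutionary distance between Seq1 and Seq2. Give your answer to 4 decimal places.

Differing sites — 2:T/A; 3:C/T; 6:T/A; 15:C/G; 34:A/G; 39:G/T; 41:C/A; 45:A/C.
p = 8/48 = 0.166667.
d = −0.75 · ln(1 − (4/3)·0.166667) = −0.75 · ln(0.777777) = −0.75 · (-0.251315) = 0.1885.

0.1885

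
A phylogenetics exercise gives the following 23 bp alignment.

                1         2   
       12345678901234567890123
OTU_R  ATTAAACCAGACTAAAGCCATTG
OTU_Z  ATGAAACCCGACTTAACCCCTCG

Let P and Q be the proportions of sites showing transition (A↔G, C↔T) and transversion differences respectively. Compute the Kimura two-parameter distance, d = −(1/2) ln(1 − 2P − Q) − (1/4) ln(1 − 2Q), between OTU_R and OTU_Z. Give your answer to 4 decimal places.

The sequences differ at positions 3 (T/G, transversion), 9 (A/C, transversion), 14 (A/T, transversion), 17 (G/C, transversion), 20 (A/C, transversion), 22 (T/C, transition).
Of the 6 differences, 1 transition and 5 transversions over 23 sites: P = 1/23 = 0.043478, Q = 5/23 = 0.217391.
d = −0.5·ln(0.695653) − 0.25·ln(0.565218) = −0.5·(-0.362904) − 0.25·(-0.570544) = 0.3241.

0.3241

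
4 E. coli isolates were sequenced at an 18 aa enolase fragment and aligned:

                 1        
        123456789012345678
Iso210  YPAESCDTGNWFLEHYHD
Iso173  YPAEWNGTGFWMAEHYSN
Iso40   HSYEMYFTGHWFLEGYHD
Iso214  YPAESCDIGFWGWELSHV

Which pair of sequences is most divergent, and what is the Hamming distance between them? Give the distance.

13

Pairwise Hamming distances:
  Iso210 vs Iso173: 8
  Iso210 vs Iso40: 8
  Iso210 vs Iso214: 7
  Iso173 vs Iso40: 12
  Iso173 vs Iso214: 10
  Iso40 vs Iso214: 13
The largest is 13, between Iso40 and Iso214.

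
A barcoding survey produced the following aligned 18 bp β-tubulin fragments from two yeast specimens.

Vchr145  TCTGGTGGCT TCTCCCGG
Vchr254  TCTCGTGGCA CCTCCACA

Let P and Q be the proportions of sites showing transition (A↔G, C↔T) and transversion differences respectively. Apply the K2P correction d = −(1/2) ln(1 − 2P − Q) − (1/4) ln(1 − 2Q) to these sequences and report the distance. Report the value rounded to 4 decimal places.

0.4408

Differing sites — 4:G/C (Tv); 10:T/A (Tv); 11:T/C (Ti); 16:C/A (Tv); 17:G/C (Tv); 18:G/A (Ti).
Of the 6 differences, 2 transitions and 4 transversions over 18 sites: P = 2/18 = 0.111111, Q = 4/18 = 0.222222.
d = −0.5·ln(0.555556) − 0.25·ln(0.555556) = −0.5·(-0.587786) − 0.25·(-0.587786) = 0.4408.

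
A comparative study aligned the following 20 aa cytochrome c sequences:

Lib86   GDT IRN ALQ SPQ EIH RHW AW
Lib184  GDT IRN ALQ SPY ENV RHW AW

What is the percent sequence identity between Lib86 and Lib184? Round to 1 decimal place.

Mismatches occur at site 12 (Q→Y), site 14 (I→N), site 15 (H→V).
17 of the 20 sites match, so the percent identity is 17/20 × 100 = 85.0%.

85.0%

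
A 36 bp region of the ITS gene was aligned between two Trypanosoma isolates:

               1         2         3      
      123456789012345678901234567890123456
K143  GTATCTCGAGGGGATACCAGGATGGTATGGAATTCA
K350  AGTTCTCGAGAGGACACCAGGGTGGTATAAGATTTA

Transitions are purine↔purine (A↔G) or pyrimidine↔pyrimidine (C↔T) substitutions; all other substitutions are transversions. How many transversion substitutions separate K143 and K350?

2

Mismatches occur at site 1 (G→A, transition), site 2 (T→G, transversion), site 3 (A→T, transversion), site 11 (G→A, transition), site 15 (T→C, transition), site 22 (A→G, transition), site 29 (G→A, transition), site 30 (G→A, transition), site 31 (A→G, transition), site 35 (C→T, transition).
Of the 10 differences, 8 transitions and 2 transversions, so the answer is 2.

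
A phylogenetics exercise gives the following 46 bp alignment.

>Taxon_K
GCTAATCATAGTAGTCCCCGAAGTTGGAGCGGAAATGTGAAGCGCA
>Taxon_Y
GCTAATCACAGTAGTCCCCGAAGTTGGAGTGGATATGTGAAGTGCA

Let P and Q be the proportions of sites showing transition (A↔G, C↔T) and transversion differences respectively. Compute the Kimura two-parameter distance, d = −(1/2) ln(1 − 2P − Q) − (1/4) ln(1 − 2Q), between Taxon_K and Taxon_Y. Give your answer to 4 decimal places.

0.0937

Differing sites — 9:T/C (Ti); 30:C/T (Ti); 34:A/T (Tv); 43:C/T (Ti).
Of the 4 differences, 3 transitions and 1 transversion over 46 sites: P = 3/46 = 0.065217, Q = 1/46 = 0.021739.
d = −0.5·ln(0.847827) − 0.25·ln(0.956522) = −0.5·(-0.165079) − 0.25·(-0.044451) = 0.0937.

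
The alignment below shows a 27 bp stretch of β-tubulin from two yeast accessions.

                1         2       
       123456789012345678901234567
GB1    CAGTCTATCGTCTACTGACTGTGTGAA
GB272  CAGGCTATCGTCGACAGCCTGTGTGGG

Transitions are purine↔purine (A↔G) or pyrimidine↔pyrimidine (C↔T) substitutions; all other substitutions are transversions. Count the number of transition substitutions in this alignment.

The sequences differ at positions 4 (T/G, transversion), 13 (T/G, transversion), 16 (T/A, transversion), 18 (A/C, transversion), 26 (A/G, transition), 27 (A/G, transition).
Of the 6 differences, 2 transitions and 4 transversions, so the answer is 2.

2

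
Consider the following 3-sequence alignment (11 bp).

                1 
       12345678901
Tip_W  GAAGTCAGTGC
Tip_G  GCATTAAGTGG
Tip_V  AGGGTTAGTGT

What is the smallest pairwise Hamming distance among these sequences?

Pairwise Hamming distances:
  Tip_W vs Tip_G: 4
  Tip_W vs Tip_V: 5
  Tip_G vs Tip_V: 6
The smallest is 4, between Tip_W and Tip_G.

4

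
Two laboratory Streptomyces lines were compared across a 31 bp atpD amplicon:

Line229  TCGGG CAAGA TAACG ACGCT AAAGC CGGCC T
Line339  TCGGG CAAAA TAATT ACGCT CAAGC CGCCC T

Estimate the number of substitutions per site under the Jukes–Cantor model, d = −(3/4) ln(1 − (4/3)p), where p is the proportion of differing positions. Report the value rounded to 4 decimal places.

0.1816

Differing sites — 9:G/A; 14:C/T; 15:G/T; 21:A/C; 28:G/C.
p = 5/31 = 0.161290.
d = −0.75 · ln(1 − (4/3)·0.161290) = −0.75 · ln(0.784947) = −0.75 · (-0.242139) = 0.1816.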